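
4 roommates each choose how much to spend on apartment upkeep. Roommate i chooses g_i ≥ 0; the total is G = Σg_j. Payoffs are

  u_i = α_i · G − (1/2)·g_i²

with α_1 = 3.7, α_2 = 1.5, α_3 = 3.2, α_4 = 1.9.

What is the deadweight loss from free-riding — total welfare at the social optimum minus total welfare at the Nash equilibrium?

120.985

Roommate i's FOC: ∂u_i/∂g_i = α_i − g_i = 0, so g_i* = α_i.
NE contributions = (3.7, 1.5, 3.2, 1.9); G = 10.3.
W^NE = (Σα)·G − ½Σα_i² = 10.3² − ½·29.79 = 91.195.
Planner sets g_i = Σα_j = 10.3 for every i, so G^SO = 4·10.3 = 41.2.
W^SO = (Σα)·G^SO − ½·4·(Σα)² = (4/2)·10.3² = 212.18.
Deadweight loss = W^SO − W^NE = 120.985.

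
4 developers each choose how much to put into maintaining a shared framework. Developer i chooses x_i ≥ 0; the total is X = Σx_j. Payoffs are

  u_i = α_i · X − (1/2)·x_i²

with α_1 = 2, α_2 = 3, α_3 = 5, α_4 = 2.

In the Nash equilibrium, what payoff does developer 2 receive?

Developer i's FOC: ∂u_i/∂x_i = α_i − x_i = 0, so x_i* = α_i.
NE contributions = (2, 3, 5, 2); X = 12.
u_2 = α_2·X − ½·(x_2)² = 3·12 − ½·3² = 31.5.

31.5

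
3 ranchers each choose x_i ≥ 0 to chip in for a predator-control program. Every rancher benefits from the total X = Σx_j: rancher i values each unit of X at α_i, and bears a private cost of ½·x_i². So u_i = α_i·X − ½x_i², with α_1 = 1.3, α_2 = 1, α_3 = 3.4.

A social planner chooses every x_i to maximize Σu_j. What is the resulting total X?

Planner FOC: ∂(Σu_j)/∂x_i = (Σα_j) − x_i = 0, so x_i^SO = Σα_j = 5.7 for every i; X^SO = 17.1.

17.1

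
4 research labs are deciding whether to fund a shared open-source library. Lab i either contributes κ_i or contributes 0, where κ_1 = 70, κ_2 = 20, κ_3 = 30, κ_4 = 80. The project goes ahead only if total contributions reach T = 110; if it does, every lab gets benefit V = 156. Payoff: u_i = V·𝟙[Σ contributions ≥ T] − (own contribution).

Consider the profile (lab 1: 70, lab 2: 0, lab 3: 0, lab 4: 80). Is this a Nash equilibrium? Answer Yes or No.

Yes

Total = 150 ≥ 110: provided.
Lab 1 (pledges 70, payoff 86): dropping to 0 → total 80, payoff 0. No gain.
Lab 2 (pledges 0, payoff 156): pledging 20 → total 170, payoff 136. No gain.
Lab 3 (pledges 0, payoff 156): pledging 30 → total 180, payoff 126. No gain.
Lab 4 (pledges 80, payoff 76): dropping to 0 → total 70, payoff 0. No gain.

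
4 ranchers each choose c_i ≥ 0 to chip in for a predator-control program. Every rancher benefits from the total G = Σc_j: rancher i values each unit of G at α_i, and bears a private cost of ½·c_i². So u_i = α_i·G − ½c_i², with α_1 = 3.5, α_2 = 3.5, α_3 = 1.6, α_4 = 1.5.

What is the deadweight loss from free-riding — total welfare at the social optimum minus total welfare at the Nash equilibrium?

Rancher i's FOC: ∂u_i/∂c_i = α_i − c_i = 0, so c_i* = α_i.
NE contributions = (3.5, 3.5, 1.6, 1.5); G = 10.1.
W^NE = (Σα)·G − ½Σα_i² = 10.1² − ½·29.31 = 87.355.
Planner sets c_i = Σα_j = 10.1 for every i, so G^SO = 4·10.1 = 40.4.
W^SO = (Σα)·G^SO − ½·4·(Σα)² = (4/2)·10.1² = 204.02.
Deadweight loss = W^SO − W^NE = 116.665.

116.665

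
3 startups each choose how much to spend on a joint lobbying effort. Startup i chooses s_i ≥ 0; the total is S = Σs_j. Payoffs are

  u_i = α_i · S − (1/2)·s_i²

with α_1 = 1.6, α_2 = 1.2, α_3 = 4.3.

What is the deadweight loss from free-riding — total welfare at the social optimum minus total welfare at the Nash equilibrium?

36.45

Startup i's FOC: ∂u_i/∂s_i = α_i − s_i = 0, so s_i* = α_i.
NE contributions = (1.6, 1.2, 4.3); S = 7.1.
W^NE = (Σα)·S − ½Σα_i² = 7.1² − ½·22.49 = 39.165.
Planner sets s_i = Σα_j = 7.1 for every i, so S^SO = 3·7.1 = 21.3.
W^SO = (Σα)·S^SO − ½·3·(Σα)² = (3/2)·7.1² = 75.615.
Deadweight loss = W^SO − W^NE = 36.45.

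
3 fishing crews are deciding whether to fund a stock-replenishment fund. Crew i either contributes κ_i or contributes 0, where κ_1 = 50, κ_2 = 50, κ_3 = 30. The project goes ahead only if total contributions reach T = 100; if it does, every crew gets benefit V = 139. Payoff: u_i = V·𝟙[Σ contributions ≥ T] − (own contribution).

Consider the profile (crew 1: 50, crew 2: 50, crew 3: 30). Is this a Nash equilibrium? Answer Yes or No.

No

Total = 130 ≥ 100: provided.
Crew 1 (pledges 50, payoff 89): dropping to 0 → total 80, payoff 0. No gain.
Crew 2 (pledges 50, payoff 89): dropping to 0 → total 80, payoff 0. No gain.
Crew 3 (pledges 30, payoff 109): dropping to 0 → total 100, payoff 139. Profitable deviation.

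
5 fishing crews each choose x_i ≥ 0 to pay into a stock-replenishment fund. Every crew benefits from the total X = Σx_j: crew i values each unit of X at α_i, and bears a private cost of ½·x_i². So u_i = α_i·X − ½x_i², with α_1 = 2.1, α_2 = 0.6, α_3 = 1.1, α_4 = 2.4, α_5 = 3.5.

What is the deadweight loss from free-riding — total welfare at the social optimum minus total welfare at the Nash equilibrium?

153.13

Crew i's FOC: ∂u_i/∂x_i = α_i − x_i = 0, so x_i* = α_i.
NE contributions = (2.1, 0.6, 1.1, 2.4, 3.5); X = 9.7.
W^NE = (Σα)·X − ½Σα_i² = 9.7² − ½·23.99 = 82.095.
Planner sets x_i = Σα_j = 9.7 for every i, so X^SO = 5·9.7 = 48.5.
W^SO = (Σα)·X^SO − ½·5·(Σα)² = (5/2)·9.7² = 235.225.
Deadweight loss = W^SO − W^NE = 153.13.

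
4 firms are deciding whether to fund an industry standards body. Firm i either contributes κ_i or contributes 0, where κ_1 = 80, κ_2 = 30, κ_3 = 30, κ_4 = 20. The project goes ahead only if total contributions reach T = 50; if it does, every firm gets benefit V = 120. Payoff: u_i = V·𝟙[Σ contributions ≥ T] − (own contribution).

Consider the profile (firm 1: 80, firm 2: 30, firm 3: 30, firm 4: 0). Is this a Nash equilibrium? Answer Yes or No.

Total = 140 ≥ 50: provided.
Firm 1 (pledges 80, payoff 40): dropping to 0 → total 60, payoff 120. Profitable deviation.

No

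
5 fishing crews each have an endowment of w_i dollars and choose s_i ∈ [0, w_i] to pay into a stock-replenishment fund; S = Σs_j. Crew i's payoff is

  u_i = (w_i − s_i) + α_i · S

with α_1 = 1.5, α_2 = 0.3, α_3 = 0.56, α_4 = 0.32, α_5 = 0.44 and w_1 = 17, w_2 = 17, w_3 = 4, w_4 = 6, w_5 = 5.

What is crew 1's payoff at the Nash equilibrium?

25.5

∂u_i/∂s_i = α_i − 1, so crew i contributes w_i if α_i > 1, else 0.
α_i > 1 for i ∈ {1}; NE contributions (17, 0, 0, 0, 0), S = 17.
u_1 = (17 − 17) + 1.5·17 = 25.5.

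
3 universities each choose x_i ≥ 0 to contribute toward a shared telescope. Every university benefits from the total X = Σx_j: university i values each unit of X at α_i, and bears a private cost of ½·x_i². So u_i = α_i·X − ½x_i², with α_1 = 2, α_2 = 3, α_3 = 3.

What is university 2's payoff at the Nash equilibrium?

19.5

University i's FOC: ∂u_i/∂x_i = α_i − x_i = 0, so x_i* = α_i.
NE contributions = (2, 3, 3); X = 8.
u_2 = α_2·X − ½·(x_2)² = 3·8 − ½·3² = 19.5.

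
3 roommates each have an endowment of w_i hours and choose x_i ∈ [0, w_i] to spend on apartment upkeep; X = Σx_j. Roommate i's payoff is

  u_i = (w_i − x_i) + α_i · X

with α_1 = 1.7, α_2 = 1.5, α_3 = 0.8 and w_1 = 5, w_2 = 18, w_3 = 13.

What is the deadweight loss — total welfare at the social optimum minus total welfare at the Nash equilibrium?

∂u_i/∂x_i = α_i − 1, so roommate i contributes w_i if α_i > 1, else 0.
α_i > 1 for i ∈ {1, 2}; NE contributions (5, 18, 0), X = 23.
W^NE = Σw_i − X^NE + (Σα_i)·X^NE = 36 + 3·23 = 105.
Planner: ∂(Σu_j)/∂x_i = Σα_j − 1 = 3 > 0, so everyone contributes w_i; X^SO = 36, W^SO = 36 + 3·36 = 144.
Deadweight loss = 39.

39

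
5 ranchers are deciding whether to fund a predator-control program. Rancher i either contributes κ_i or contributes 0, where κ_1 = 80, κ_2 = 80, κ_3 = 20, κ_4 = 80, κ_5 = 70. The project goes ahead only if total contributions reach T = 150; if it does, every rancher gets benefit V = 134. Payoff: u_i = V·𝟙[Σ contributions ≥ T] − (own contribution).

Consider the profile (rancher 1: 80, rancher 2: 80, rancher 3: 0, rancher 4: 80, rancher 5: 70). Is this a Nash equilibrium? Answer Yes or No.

No

Total = 310 ≥ 150: provided.
Rancher 1 (pledges 80, payoff 54): dropping to 0 → total 230, payoff 134. Profitable deviation.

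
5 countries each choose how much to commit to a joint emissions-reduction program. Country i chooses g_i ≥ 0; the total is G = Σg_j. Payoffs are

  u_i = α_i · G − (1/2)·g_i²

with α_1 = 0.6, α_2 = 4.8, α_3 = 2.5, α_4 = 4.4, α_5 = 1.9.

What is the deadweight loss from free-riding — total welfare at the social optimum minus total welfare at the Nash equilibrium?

328.77

Country i's FOC: ∂u_i/∂g_i = α_i − g_i = 0, so g_i* = α_i.
NE contributions = (0.6, 4.8, 2.5, 4.4, 1.9); G = 14.2.
W^NE = (Σα)·G − ½Σα_i² = 14.2² − ½·52.62 = 175.33.
Planner sets g_i = Σα_j = 14.2 for every i, so G^SO = 5·14.2 = 71.
W^SO = (Σα)·G^SO − ½·5·(Σα)² = (5/2)·14.2² = 504.1.
Deadweight loss = W^SO − W^NE = 328.77.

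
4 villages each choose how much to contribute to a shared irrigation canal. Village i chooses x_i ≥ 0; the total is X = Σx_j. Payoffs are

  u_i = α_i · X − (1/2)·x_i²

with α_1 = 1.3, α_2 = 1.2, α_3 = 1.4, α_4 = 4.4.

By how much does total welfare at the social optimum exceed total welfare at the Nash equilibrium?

81.115

Village i's FOC: ∂u_i/∂x_i = α_i − x_i = 0, so x_i* = α_i.
NE contributions = (1.3, 1.2, 1.4, 4.4); X = 8.3.
W^NE = (Σα)·X − ½Σα_i² = 8.3² − ½·24.45 = 56.665.
Planner sets x_i = Σα_j = 8.3 for every i, so X^SO = 4·8.3 = 33.2.
W^SO = (Σα)·X^SO − ½·4·(Σα)² = (4/2)·8.3² = 137.78.
Deadweight loss = W^SO − W^NE = 81.115.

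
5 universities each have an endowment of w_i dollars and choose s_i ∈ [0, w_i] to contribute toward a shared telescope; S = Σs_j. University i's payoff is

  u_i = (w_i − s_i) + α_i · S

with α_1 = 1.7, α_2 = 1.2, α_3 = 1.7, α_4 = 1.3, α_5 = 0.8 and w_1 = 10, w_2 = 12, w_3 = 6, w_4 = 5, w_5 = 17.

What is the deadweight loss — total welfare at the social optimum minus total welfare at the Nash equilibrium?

∂u_i/∂s_i = α_i − 1, so university i contributes w_i if α_i > 1, else 0.
α_i > 1 for i ∈ {1, 2, 3, 4}; NE contributions (10, 12, 6, 5, 0), S = 33.
W^NE = Σw_i − S^NE + (Σα_i)·S^NE = 50 + 5.7·33 = 238.1.
Planner: ∂(Σu_j)/∂s_i = Σα_j − 1 = 5.7 > 0, so everyone contributes w_i; S^SO = 50, W^SO = 50 + 5.7·50 = 335.
Deadweight loss = 96.9.

96.9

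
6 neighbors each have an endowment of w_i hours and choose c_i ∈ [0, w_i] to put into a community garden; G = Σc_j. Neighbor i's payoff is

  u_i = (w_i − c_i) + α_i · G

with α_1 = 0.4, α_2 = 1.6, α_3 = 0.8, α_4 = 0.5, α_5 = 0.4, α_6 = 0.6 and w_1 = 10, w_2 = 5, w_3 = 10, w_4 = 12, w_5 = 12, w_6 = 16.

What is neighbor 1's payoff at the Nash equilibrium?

12

∂u_i/∂c_i = α_i − 1, so neighbor i contributes w_i if α_i > 1, else 0.
α_i > 1 for i ∈ {2}; NE contributions (0, 5, 0, 0, 0, 0), G = 5.
u_1 = (10 − 0) + 0.4·5 = 12.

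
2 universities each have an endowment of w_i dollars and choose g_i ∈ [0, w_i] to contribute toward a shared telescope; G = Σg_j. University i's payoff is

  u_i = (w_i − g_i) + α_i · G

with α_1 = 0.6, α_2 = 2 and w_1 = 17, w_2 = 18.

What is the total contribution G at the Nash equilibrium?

18

∂u_i/∂g_i = α_i − 1, so university i contributes w_i if α_i > 1, else 0.
α_i > 1 for i ∈ {2}; NE contributions (0, 18), G = 18.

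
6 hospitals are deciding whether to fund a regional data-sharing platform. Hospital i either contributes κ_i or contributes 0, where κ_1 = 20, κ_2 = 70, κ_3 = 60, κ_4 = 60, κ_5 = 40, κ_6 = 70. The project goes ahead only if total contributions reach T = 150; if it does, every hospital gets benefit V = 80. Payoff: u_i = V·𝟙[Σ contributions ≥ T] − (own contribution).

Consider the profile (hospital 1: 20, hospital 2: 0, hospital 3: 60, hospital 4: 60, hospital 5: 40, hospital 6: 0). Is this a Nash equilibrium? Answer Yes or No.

Total = 180 ≥ 150: provided.
Hospital 1 (pledges 20, payoff 60): dropping to 0 → total 160, payoff 80. Profitable deviation.

No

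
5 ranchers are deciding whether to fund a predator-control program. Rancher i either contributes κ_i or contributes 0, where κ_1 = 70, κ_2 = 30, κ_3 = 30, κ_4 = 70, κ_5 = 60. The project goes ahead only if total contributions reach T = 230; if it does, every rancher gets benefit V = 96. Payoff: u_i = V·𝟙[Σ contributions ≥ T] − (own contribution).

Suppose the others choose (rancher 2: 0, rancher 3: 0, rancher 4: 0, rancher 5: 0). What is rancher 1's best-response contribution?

0

Others' total = 0. Even contributing 70 gives 70 < 230: no benefit either way.
Best response: 0.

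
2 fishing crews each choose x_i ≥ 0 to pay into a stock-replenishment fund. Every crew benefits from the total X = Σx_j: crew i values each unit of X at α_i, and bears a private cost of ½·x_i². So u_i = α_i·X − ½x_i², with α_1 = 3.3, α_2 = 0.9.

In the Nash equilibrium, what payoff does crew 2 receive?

3.375

Crew i's FOC: ∂u_i/∂x_i = α_i − x_i = 0, so x_i* = α_i.
NE contributions = (3.3, 0.9); X = 4.2.
u_2 = α_2·X − ½·(x_2)² = 0.9·4.2 − ½·0.9² = 3.375.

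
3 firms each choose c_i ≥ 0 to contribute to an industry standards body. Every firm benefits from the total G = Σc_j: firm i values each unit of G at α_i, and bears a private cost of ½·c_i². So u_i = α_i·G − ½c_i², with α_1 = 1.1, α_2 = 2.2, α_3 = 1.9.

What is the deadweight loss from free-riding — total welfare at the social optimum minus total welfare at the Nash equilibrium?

18.35

Firm i's FOC: ∂u_i/∂c_i = α_i − c_i = 0, so c_i* = α_i.
NE contributions = (1.1, 2.2, 1.9); G = 5.2.
W^NE = (Σα)·G − ½Σα_i² = 5.2² − ½·9.66 = 22.21.
Planner sets c_i = Σα_j = 5.2 for every i, so G^SO = 3·5.2 = 15.6.
W^SO = (Σα)·G^SO − ½·3·(Σα)² = (3/2)·5.2² = 40.56.
Deadweight loss = W^SO − W^NE = 18.35.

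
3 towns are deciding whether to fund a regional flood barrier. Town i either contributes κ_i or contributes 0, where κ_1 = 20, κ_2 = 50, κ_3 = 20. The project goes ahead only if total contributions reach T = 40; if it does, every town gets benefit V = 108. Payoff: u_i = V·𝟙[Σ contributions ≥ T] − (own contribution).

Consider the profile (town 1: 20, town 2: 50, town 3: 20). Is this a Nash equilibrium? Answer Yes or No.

No

Total = 90 ≥ 40: provided.
Town 1 (pledges 20, payoff 88): dropping to 0 → total 70, payoff 108. Profitable deviation.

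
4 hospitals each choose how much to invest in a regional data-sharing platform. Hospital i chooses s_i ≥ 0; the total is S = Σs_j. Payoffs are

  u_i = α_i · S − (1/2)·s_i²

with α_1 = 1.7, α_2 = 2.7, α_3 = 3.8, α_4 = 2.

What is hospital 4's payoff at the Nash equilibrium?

Hospital i's FOC: ∂u_i/∂s_i = α_i − s_i = 0, so s_i* = α_i.
NE contributions = (1.7, 2.7, 3.8, 2); S = 10.2.
u_4 = α_4·S − ½·(s_4)² = 2·10.2 − ½·2² = 18.4.

18.4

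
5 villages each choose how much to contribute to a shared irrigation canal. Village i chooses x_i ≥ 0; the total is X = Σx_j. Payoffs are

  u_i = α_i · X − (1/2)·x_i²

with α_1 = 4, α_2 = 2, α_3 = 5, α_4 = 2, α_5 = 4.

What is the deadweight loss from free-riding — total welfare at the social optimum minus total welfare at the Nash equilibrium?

466

Village i's FOC: ∂u_i/∂x_i = α_i − x_i = 0, so x_i* = α_i.
NE contributions = (4, 2, 5, 2, 4); X = 17.
W^NE = (Σα)·X − ½Σα_i² = 17² − ½·65 = 256.5.
Planner sets x_i = Σα_j = 17 for every i, so X^SO = 5·17 = 85.
W^SO = (Σα)·X^SO − ½·5·(Σα)² = (5/2)·17² = 722.5.
Deadweight loss = W^SO − W^NE = 466.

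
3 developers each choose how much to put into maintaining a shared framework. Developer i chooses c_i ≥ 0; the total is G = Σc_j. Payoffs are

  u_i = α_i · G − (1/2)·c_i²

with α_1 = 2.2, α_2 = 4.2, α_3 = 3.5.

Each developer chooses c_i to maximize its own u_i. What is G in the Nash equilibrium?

Developer i's FOC: ∂u_i/∂c_i = α_i − c_i = 0, so c_i* = α_i.
NE contributions = (2.2, 4.2, 3.5); G = 9.9.

9.9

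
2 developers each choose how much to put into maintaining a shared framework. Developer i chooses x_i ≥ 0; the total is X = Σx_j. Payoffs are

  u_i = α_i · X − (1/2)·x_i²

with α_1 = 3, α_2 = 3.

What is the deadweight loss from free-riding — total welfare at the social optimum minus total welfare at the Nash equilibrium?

9

Developer i's FOC: ∂u_i/∂x_i = α_i − x_i = 0, so x_i* = α_i.
NE contributions = (3, 3); X = 6.
W^NE = (Σα)·X − ½Σα_i² = 6² − ½·18 = 27.
Planner sets x_i = Σα_j = 6 for every i, so X^SO = 2·6 = 12.
W^SO = (Σα)·X^SO − ½·2·(Σα)² = (2/2)·6² = 36.
Deadweight loss = W^SO − W^NE = 9.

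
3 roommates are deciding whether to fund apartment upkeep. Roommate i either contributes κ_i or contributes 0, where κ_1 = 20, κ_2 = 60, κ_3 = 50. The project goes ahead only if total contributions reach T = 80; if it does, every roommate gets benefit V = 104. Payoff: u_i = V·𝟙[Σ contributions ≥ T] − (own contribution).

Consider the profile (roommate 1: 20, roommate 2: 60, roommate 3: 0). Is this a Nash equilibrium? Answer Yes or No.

Yes

Total = 80 ≥ 80: provided.
Roommate 1 (pledges 20, payoff 84): dropping to 0 → total 60, payoff 0. No gain.
Roommate 2 (pledges 60, payoff 44): dropping to 0 → total 20, payoff 0. No gain.
Roommate 3 (pledges 0, payoff 104): pledging 50 → total 130, payoff 54. No gain.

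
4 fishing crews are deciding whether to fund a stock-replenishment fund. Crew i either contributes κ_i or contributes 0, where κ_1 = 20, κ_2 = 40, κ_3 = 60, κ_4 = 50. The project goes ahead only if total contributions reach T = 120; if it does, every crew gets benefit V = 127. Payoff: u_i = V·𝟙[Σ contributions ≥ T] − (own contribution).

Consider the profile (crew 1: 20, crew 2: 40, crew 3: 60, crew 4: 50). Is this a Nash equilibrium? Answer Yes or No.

No

Total = 170 ≥ 120: provided.
Crew 1 (pledges 20, payoff 107): dropping to 0 → total 150, payoff 127. Profitable deviation.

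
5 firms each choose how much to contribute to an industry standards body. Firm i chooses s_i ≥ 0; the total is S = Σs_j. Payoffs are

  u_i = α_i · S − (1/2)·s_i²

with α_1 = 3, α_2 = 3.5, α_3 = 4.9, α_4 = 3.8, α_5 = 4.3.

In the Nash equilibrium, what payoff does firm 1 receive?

54

Firm i's FOC: ∂u_i/∂s_i = α_i − s_i = 0, so s_i* = α_i.
NE contributions = (3, 3.5, 4.9, 3.8, 4.3); S = 19.5.
u_1 = α_1·S − ½·(s_1)² = 3·19.5 − ½·3² = 54.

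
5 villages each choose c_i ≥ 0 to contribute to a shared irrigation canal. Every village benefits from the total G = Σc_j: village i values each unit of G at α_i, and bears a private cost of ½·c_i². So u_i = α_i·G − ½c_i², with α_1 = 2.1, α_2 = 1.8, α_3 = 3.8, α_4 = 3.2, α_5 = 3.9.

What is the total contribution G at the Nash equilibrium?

14.8

Village i's FOC: ∂u_i/∂c_i = α_i − c_i = 0, so c_i* = α_i.
NE contributions = (2.1, 1.8, 3.8, 3.2, 3.9); G = 14.8.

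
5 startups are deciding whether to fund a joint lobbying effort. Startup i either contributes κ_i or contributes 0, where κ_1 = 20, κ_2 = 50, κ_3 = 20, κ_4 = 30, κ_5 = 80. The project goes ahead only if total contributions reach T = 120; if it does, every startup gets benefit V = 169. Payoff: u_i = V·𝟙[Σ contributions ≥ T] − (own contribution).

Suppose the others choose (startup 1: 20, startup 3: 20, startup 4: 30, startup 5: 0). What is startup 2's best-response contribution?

Others' total = 70. Contributing 50 brings total to 120 ≥ 120: gain V − κ_2 = 119.
Best response: 50.

50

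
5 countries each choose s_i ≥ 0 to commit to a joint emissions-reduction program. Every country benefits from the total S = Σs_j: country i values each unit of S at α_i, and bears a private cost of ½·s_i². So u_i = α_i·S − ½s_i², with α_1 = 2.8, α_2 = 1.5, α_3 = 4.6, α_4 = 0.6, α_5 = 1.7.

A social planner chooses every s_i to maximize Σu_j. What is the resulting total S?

Planner FOC: ∂(Σu_j)/∂s_i = (Σα_j) − s_i = 0, so s_i^SO = Σα_j = 11.2 for every i; S^SO = 56.

56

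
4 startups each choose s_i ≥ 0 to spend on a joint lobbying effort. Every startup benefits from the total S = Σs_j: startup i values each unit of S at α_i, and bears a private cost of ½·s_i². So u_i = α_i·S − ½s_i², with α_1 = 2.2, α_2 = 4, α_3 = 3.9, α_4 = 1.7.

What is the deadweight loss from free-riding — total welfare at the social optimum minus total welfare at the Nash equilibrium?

Startup i's FOC: ∂u_i/∂s_i = α_i − s_i = 0, so s_i* = α_i.
NE contributions = (2.2, 4, 3.9, 1.7); S = 11.8.
W^NE = (Σα)·S − ½Σα_i² = 11.8² − ½·38.94 = 119.77.
Planner sets s_i = Σα_j = 11.8 for every i, so S^SO = 4·11.8 = 47.2.
W^SO = (Σα)·S^SO − ½·4·(Σα)² = (4/2)·11.8² = 278.48.
Deadweight loss = W^SO − W^NE = 158.71.

158.71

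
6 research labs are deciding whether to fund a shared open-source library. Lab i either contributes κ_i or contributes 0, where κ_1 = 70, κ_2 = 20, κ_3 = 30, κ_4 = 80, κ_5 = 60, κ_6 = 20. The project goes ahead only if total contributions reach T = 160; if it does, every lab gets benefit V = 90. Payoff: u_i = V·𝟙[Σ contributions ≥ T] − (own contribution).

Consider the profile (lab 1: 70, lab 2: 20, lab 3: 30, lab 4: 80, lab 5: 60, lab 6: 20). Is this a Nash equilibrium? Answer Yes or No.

Total = 280 ≥ 160: provided.
Lab 1 (pledges 70, payoff 20): dropping to 0 → total 210, payoff 90. Profitable deviation.

No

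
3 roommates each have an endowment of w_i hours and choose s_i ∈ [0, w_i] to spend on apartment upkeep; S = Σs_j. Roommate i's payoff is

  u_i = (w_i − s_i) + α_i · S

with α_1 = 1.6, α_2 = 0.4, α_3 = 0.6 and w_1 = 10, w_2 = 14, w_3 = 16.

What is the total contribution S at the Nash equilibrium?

∂u_i/∂s_i = α_i − 1, so roommate i contributes w_i if α_i > 1, else 0.
α_i > 1 for i ∈ {1}; NE contributions (10, 0, 0), S = 10.

10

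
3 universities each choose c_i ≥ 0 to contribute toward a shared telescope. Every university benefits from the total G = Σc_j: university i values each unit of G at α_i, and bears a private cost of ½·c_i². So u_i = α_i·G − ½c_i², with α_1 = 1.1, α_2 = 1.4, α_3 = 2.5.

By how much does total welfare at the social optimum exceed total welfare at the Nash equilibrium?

University i's FOC: ∂u_i/∂c_i = α_i − c_i = 0, so c_i* = α_i.
NE contributions = (1.1, 1.4, 2.5); G = 5.
W^NE = (Σα)·G − ½Σα_i² = 5² − ½·9.42 = 20.29.
Planner sets c_i = Σα_j = 5 for every i, so G^SO = 3·5 = 15.
W^SO = (Σα)·G^SO − ½·3·(Σα)² = (3/2)·5² = 37.5.
Deadweight loss = W^SO − W^NE = 17.21.

17.21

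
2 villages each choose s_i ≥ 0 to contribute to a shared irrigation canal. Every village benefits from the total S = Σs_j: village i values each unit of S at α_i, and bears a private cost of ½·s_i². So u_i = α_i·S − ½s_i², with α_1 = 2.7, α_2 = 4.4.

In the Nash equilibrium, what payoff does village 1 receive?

15.525

Village i's FOC: ∂u_i/∂s_i = α_i − s_i = 0, so s_i* = α_i.
NE contributions = (2.7, 4.4); S = 7.1.
u_1 = α_1·S − ½·(s_1)² = 2.7·7.1 − ½·2.7² = 15.525.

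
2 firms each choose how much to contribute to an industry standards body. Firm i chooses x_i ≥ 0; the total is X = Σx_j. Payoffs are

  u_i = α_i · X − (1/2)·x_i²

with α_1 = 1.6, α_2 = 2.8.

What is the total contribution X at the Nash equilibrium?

4.4

Firm i's FOC: ∂u_i/∂x_i = α_i − x_i = 0, so x_i* = α_i.
NE contributions = (1.6, 2.8); X = 4.4.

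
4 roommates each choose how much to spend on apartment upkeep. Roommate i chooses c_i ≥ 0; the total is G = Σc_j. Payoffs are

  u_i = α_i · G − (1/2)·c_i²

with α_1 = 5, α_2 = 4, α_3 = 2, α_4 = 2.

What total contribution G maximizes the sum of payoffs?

52

Planner FOC: ∂(Σu_j)/∂c_i = (Σα_j) − c_i = 0, so c_i^SO = Σα_j = 13 for every i; G^SO = 52.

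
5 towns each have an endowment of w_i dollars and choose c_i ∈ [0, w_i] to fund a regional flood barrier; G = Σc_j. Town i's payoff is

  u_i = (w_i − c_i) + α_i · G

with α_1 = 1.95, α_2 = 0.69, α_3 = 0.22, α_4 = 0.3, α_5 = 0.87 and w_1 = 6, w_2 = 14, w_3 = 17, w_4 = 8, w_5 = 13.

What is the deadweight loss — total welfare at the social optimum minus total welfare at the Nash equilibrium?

∂u_i/∂c_i = α_i − 1, so town i contributes w_i if α_i > 1, else 0.
α_i > 1 for i ∈ {1}; NE contributions (6, 0, 0, 0, 0), G = 6.
W^NE = Σw_i − G^NE + (Σα_i)·G^NE = 58 + 3.03·6 = 76.18.
Planner: ∂(Σu_j)/∂c_i = Σα_j − 1 = 3.03 > 0, so everyone contributes w_i; G^SO = 58, W^SO = 58 + 3.03·58 = 233.74.
Deadweight loss = 157.56.

157.56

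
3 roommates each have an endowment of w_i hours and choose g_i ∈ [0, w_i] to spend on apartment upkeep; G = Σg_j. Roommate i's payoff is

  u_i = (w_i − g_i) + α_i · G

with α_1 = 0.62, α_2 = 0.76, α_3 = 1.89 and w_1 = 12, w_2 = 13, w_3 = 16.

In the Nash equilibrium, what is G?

16

∂u_i/∂g_i = α_i − 1, so roommate i contributes w_i if α_i > 1, else 0.
α_i > 1 for i ∈ {3}; NE contributions (0, 0, 16), G = 16.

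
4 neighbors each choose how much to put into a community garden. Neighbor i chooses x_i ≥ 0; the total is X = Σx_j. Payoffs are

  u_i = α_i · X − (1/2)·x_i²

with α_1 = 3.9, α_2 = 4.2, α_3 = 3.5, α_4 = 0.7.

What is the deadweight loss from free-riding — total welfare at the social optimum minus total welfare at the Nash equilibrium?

Neighbor i's FOC: ∂u_i/∂x_i = α_i − x_i = 0, so x_i* = α_i.
NE contributions = (3.9, 4.2, 3.5, 0.7); X = 12.3.
W^NE = (Σα)·X − ½Σα_i² = 12.3² − ½·45.59 = 128.495.
Planner sets x_i = Σα_j = 12.3 for every i, so X^SO = 4·12.3 = 49.2.
W^SO = (Σα)·X^SO − ½·4·(Σα)² = (4/2)·12.3² = 302.58.
Deadweight loss = W^SO − W^NE = 174.085.

174.085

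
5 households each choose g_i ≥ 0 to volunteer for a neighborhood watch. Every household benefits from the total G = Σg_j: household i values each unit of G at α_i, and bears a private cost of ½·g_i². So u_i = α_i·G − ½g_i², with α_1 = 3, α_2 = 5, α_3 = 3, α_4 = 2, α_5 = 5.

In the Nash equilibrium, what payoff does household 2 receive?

Household i's FOC: ∂u_i/∂g_i = α_i − g_i = 0, so g_i* = α_i.
NE contributions = (3, 5, 3, 2, 5); G = 18.
u_2 = α_2·G − ½·(g_2)² = 5·18 − ½·5² = 77.5.

77.5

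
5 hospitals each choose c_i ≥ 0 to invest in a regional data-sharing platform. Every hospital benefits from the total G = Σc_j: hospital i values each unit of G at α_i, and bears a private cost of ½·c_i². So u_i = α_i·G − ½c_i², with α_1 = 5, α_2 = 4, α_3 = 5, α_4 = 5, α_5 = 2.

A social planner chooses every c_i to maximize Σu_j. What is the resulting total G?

105

Planner FOC: ∂(Σu_j)/∂c_i = (Σα_j) − c_i = 0, so c_i^SO = Σα_j = 21 for every i; G^SO = 105.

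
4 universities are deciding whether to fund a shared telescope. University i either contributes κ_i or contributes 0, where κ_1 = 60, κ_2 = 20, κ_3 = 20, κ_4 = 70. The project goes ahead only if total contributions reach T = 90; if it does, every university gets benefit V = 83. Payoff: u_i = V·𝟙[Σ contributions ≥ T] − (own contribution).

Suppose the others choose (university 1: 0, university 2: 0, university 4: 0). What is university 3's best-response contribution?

0

Others' total = 0. Even contributing 20 gives 20 < 90: no benefit either way.
Best response: 0.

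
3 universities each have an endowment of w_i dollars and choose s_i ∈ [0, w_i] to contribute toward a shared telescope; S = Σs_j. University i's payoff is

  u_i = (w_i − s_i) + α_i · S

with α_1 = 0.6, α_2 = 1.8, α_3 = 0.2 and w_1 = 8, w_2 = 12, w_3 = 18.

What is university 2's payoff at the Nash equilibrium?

21.6

∂u_i/∂s_i = α_i − 1, so university i contributes w_i if α_i > 1, else 0.
α_i > 1 for i ∈ {2}; NE contributions (0, 12, 0), S = 12.
u_2 = (12 − 12) + 1.8·12 = 21.6.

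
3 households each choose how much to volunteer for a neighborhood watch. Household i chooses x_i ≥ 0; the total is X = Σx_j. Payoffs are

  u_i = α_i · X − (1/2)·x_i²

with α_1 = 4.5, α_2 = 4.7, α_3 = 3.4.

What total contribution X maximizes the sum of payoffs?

37.8

Planner FOC: ∂(Σu_j)/∂x_i = (Σα_j) − x_i = 0, so x_i^SO = Σα_j = 12.6 for every i; X^SO = 37.8.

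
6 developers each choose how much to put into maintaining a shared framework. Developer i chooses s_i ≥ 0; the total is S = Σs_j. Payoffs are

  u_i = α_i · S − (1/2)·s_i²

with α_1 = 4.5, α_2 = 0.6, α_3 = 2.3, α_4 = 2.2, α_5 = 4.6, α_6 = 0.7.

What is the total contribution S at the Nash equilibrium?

Developer i's FOC: ∂u_i/∂s_i = α_i − s_i = 0, so s_i* = α_i.
NE contributions = (4.5, 0.6, 2.3, 2.2, 4.6, 0.7); S = 14.9.

14.9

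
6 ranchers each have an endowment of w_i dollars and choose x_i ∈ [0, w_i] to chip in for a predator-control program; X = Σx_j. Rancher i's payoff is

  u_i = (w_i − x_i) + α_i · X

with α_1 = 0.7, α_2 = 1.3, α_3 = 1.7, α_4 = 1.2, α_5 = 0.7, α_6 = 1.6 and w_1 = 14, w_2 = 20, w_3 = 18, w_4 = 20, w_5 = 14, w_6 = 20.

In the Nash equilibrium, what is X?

78

∂u_i/∂x_i = α_i − 1, so rancher i contributes w_i if α_i > 1, else 0.
α_i > 1 for i ∈ {2, 3, 4, 6}; NE contributions (0, 20, 18, 20, 0, 20), X = 78.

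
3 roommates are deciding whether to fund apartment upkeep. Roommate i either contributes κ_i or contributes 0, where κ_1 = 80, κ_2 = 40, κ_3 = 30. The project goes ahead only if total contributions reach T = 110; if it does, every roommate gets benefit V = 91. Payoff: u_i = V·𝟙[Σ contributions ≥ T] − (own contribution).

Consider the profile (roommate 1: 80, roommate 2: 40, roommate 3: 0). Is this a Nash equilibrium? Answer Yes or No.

Yes

Total = 120 ≥ 110: provided.
Roommate 1 (pledges 80, payoff 11): dropping to 0 → total 40, payoff 0. No gain.
Roommate 2 (pledges 40, payoff 51): dropping to 0 → total 80, payoff 0. No gain.
Roommate 3 (pledges 0, payoff 91): pledging 30 → total 150, payoff 61. No gain.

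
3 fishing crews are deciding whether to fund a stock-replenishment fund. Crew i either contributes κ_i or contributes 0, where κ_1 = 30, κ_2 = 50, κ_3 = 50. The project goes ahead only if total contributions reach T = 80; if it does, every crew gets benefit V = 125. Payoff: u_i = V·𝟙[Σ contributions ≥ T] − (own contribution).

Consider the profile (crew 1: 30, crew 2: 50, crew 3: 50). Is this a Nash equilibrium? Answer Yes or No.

Total = 130 ≥ 80: provided.
Crew 1 (pledges 30, payoff 95): dropping to 0 → total 100, payoff 125. Profitable deviation.

No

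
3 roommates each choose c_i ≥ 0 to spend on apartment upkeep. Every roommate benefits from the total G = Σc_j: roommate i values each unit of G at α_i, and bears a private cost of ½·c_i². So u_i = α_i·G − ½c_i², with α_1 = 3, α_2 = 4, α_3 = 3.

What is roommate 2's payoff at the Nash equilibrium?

Roommate i's FOC: ∂u_i/∂c_i = α_i − c_i = 0, so c_i* = α_i.
NE contributions = (3, 4, 3); G = 10.
u_2 = α_2·G − ½·(c_2)² = 4·10 − ½·4² = 32.

32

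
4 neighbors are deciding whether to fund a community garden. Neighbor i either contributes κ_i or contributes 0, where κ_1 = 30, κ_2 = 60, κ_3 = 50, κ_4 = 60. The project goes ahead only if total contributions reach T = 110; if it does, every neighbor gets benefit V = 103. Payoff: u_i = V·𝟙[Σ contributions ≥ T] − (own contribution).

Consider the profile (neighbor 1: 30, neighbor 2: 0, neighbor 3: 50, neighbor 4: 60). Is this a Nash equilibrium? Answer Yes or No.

No

Total = 140 ≥ 110: provided.
Neighbor 1 (pledges 30, payoff 73): dropping to 0 → total 110, payoff 103. Profitable deviation.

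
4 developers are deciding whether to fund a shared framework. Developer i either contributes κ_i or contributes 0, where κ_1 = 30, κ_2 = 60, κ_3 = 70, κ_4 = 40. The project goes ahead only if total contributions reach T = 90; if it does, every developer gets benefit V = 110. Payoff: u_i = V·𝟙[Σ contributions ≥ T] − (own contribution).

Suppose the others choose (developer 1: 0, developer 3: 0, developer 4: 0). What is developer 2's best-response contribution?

Others' total = 0. Even contributing 60 gives 60 < 90: no benefit either way.
Best response: 0.

0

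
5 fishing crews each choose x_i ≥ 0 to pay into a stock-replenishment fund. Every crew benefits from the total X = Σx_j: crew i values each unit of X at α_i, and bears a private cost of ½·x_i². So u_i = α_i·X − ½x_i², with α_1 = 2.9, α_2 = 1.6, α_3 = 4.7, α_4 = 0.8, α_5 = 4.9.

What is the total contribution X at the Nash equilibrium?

14.9

Crew i's FOC: ∂u_i/∂x_i = α_i − x_i = 0, so x_i* = α_i.
NE contributions = (2.9, 1.6, 4.7, 0.8, 4.9); X = 14.9.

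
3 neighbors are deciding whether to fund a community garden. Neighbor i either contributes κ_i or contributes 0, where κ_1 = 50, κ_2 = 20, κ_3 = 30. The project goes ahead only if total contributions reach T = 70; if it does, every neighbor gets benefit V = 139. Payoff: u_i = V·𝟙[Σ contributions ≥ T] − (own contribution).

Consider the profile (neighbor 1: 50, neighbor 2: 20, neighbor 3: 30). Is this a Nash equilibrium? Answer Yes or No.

Total = 100 ≥ 70: provided.
Neighbor 1 (pledges 50, payoff 89): dropping to 0 → total 50, payoff 0. No gain.
Neighbor 2 (pledges 20, payoff 119): dropping to 0 → total 80, payoff 139. Profitable deviation.

No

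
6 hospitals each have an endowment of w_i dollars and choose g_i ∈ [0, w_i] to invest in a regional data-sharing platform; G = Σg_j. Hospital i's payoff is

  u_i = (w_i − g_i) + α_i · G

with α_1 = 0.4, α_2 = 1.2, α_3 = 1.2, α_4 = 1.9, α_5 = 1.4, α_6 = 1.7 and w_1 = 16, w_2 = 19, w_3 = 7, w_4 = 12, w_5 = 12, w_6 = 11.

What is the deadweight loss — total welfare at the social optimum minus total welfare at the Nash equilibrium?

∂u_i/∂g_i = α_i − 1, so hospital i contributes w_i if α_i > 1, else 0.
α_i > 1 for i ∈ {2, 3, 4, 5, 6}; NE contributions (0, 19, 7, 12, 12, 11), G = 61.
W^NE = Σw_i − G^NE + (Σα_i)·G^NE = 77 + 6.8·61 = 491.8.
Planner: ∂(Σu_j)/∂g_i = Σα_j − 1 = 6.8 > 0, so everyone contributes w_i; G^SO = 77, W^SO = 77 + 6.8·77 = 600.6.
Deadweight loss = 108.8.

108.8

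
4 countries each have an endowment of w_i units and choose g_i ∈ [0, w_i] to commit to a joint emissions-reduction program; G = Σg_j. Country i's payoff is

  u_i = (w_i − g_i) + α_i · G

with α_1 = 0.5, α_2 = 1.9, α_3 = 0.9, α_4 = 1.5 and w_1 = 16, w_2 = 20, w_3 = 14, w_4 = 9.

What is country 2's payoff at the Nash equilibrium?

55.1

∂u_i/∂g_i = α_i − 1, so country i contributes w_i if α_i > 1, else 0.
α_i > 1 for i ∈ {2, 4}; NE contributions (0, 20, 0, 9), G = 29.
u_2 = (20 − 20) + 1.9·29 = 55.1.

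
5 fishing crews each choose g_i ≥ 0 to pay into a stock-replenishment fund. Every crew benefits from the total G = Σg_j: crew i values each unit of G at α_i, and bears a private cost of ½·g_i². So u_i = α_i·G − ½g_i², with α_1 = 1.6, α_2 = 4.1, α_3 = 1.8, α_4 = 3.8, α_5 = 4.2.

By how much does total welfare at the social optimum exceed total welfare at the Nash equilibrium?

Crew i's FOC: ∂u_i/∂g_i = α_i − g_i = 0, so g_i* = α_i.
NE contributions = (1.6, 4.1, 1.8, 3.8, 4.2); G = 15.5.
W^NE = (Σα)·G − ½Σα_i² = 15.5² − ½·54.69 = 212.905.
Planner sets g_i = Σα_j = 15.5 for every i, so G^SO = 5·15.5 = 77.5.
W^SO = (Σα)·G^SO − ½·5·(Σα)² = (5/2)·15.5² = 600.625.
Deadweight loss = W^SO − W^NE = 387.72.

387.72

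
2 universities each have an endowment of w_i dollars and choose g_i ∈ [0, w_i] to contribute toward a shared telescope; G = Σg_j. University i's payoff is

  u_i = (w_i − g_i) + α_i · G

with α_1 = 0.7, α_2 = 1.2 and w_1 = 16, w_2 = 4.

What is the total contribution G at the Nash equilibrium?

4

∂u_i/∂g_i = α_i − 1, so university i contributes w_i if α_i > 1, else 0.
α_i > 1 for i ∈ {2}; NE contributions (0, 4), G = 4.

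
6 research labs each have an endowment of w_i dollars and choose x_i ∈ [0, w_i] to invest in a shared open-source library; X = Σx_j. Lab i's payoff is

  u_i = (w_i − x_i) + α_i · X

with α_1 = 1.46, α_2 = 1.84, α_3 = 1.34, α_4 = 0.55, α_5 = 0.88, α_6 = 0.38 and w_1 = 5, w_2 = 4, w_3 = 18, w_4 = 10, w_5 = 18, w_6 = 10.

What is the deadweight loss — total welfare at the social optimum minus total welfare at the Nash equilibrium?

207.1

∂u_i/∂x_i = α_i − 1, so lab i contributes w_i if α_i > 1, else 0.
α_i > 1 for i ∈ {1, 2, 3}; NE contributions (5, 4, 18, 0, 0, 0), X = 27.
W^NE = Σw_i − X^NE + (Σα_i)·X^NE = 65 + 5.45·27 = 212.15.
Planner: ∂(Σu_j)/∂x_i = Σα_j − 1 = 5.45 > 0, so everyone contributes w_i; X^SO = 65, W^SO = 65 + 5.45·65 = 419.25.
Deadweight loss = 207.1.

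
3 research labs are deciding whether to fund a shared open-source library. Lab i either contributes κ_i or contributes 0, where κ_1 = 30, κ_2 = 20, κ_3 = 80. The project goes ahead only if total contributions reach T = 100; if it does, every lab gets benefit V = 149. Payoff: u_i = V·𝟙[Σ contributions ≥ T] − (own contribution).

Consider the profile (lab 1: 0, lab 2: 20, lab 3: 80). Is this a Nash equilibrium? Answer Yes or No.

Yes

Total = 100 ≥ 100: provided.
Lab 1 (pledges 0, payoff 149): pledging 30 → total 130, payoff 119. No gain.
Lab 2 (pledges 20, payoff 129): dropping to 0 → total 80, payoff 0. No gain.
Lab 3 (pledges 80, payoff 69): dropping to 0 → total 20, payoff 0. No gain.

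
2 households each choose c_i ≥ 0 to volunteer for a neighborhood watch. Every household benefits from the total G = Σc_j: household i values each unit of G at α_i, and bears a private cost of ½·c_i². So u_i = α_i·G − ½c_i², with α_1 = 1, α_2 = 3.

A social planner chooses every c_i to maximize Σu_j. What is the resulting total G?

Planner FOC: ∂(Σu_j)/∂c_i = (Σα_j) − c_i = 0, so c_i^SO = Σα_j = 4 for every i; G^SO = 8.

8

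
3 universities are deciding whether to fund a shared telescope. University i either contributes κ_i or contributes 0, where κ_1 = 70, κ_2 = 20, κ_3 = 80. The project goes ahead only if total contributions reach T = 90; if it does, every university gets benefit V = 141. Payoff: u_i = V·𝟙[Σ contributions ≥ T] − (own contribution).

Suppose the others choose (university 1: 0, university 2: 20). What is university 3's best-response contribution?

80

Others' total = 20. Contributing 80 brings total to 100 ≥ 90: gain V − κ_3 = 61.
Best response: 80.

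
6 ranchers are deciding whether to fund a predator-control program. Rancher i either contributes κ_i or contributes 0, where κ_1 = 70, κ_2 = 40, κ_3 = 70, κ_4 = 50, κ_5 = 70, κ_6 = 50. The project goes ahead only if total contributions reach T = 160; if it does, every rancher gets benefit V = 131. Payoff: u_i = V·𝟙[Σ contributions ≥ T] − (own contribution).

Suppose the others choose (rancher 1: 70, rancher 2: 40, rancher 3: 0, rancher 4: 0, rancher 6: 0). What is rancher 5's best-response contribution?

70

Others' total = 110. Contributing 70 brings total to 180 ≥ 160: gain V − κ_5 = 61.
Best response: 70.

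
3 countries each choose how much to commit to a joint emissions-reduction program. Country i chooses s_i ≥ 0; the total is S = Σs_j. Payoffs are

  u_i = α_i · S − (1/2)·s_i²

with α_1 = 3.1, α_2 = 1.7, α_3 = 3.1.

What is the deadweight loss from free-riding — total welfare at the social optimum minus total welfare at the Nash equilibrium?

42.26

Country i's FOC: ∂u_i/∂s_i = α_i − s_i = 0, so s_i* = α_i.
NE contributions = (3.1, 1.7, 3.1); S = 7.9.
W^NE = (Σα)·S − ½Σα_i² = 7.9² − ½·22.11 = 51.355.
Planner sets s_i = Σα_j = 7.9 for every i, so S^SO = 3·7.9 = 23.7.
W^SO = (Σα)·S^SO − ½·3·(Σα)² = (3/2)·7.9² = 93.615.
Deadweight loss = W^SO − W^NE = 42.26.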